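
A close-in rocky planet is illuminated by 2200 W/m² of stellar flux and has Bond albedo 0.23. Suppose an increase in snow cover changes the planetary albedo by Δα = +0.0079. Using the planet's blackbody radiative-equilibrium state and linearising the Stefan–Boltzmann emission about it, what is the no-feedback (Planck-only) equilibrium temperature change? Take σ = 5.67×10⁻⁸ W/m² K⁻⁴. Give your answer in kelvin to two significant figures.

-0.75 K

The baseline emission temperature is T_e = 294.0 K.
ΔF = −(S/4)Δα = −(2200/4)×(+0.0079) = -4.345 W/m².
The Planck feedback parameter is 4σT_e³ = 5.762 W/m²/K.
Hence the no-feedback warming is ΔF/(4σT_e³) = -0.754 K.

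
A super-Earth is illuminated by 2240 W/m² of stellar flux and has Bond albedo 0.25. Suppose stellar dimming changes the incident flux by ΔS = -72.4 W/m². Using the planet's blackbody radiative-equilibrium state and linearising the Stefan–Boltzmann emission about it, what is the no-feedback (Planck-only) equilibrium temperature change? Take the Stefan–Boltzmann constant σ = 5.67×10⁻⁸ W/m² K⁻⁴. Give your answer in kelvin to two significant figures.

-2.4 kelvin

Reference equilibrium: T_e = [S(1−α)/(4σ)]^(1/4) = 293.4 K.
ΔF = Δ[S(1−α)]/4 = (1−0.25)·-72.4/4 = -13.58 W/m².
Planck response: λ_P = 4σT_e³ = 4·5.67×10⁻⁸·(293.4)³ = 5.727 W/m²/K.
So ΔT₀ = -13.58/5.727 = -2.37 K.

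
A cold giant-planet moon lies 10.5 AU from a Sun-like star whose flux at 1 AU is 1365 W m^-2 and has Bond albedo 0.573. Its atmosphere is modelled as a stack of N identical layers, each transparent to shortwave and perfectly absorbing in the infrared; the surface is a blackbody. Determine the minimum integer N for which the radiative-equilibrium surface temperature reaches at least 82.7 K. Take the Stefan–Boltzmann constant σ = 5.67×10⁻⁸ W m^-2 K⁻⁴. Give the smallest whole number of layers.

2

Flux at the orbit: S = 1365/(10.5)² = 12.38 W m^-2.
The effective emission temperature is T_e = [S(1−α)/(4σ)]^¼ = 69.48 K.
Need (N+1)T_e⁴ ≥ T_s⁴, i.e. N+1 ≥ (82.7/69.48)⁴ = 2.007.
So N ≥ 1.007; the smallest integer is N = 2.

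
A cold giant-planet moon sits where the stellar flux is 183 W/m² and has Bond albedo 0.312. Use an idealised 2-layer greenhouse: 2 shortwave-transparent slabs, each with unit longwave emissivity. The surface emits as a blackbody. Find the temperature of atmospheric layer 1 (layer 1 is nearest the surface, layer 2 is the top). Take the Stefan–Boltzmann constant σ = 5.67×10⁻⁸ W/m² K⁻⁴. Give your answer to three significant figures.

The effective emission temperature is T_e = [S(1−α)/(4σ)]^¼ = 153.5 K.
The net upward flux σT_e⁴ is constant between every pair of levels, so T_k⁴ = (N+1−k)T_e⁴.
With k = 1: T_1 = (2+1−1)^¼·153.5 K = 182.5 K.

183 kelvin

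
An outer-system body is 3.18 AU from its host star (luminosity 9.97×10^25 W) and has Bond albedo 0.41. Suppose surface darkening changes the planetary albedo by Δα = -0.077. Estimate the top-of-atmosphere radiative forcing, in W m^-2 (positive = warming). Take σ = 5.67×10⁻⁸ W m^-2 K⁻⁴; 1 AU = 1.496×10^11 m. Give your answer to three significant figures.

0.675 W m^-2

Orbital distance: d = 3.18 AU = 4.757×10^11 m.
Flux at the orbit: S = L/(4πd²) = 9.97×10^25/(4π·(4.76×10^11)²) = 35.06 W m^-2.
ΔF = −(S/4)Δα = −(35.06/4)×(-0.077) = 0.6748 W m^-2.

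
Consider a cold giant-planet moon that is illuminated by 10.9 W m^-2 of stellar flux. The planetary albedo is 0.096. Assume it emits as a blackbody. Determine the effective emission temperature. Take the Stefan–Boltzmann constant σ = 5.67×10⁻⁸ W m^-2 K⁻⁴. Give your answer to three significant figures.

81.2 K

The planet absorbs (1−α)S over its disc πR² and re-emits over 4πR², so the mean absorbed flux is (1−0.096)·10.90/4 = 2.463 W m^-2.
Balancing against σT⁴: T = (2.463/5.67×10⁻⁸)^(1/4) = 81.19 K.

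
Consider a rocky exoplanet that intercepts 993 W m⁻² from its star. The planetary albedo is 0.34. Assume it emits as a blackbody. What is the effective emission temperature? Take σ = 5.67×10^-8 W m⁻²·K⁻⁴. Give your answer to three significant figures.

The planet absorbs (1−α)S over its disc πR² and re-emits over 4πR², so the mean absorbed flux is (1−0.34)·993.0/4 = 163.8 W m⁻².
Balancing against σT⁴: T = (163.8/5.67×10⁻⁸)^(1/4) = 231.9 K.

232 K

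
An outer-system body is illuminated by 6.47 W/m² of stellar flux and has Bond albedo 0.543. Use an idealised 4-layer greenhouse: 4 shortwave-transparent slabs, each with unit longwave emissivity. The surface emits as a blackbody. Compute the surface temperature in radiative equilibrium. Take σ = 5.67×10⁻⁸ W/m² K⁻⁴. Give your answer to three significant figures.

89.9 kelvin

The effective emission temperature is T_e = [S(1−α)/(4σ)]^¼ = 60.09 K.
For an N-layer opaque stack, T_s⁴ = (N+1)T_e⁴, hence T_s = (5)^(1/4)×60.09 K = 89.85 K.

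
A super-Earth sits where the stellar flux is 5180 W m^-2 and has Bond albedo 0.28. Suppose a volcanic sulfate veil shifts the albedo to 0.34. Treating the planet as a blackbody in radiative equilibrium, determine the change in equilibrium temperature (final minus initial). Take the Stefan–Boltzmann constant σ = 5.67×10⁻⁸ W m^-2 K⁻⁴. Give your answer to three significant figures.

Before: T₁ = [5180·0.72/(4σ)]^(1/4) = 358.1 K.
After:  T₂ = [5180·0.66/(4σ)]^(1/4) = 350.4 K.
Change: 350.4 − 358.1 = -7.706 K.

-7.71 K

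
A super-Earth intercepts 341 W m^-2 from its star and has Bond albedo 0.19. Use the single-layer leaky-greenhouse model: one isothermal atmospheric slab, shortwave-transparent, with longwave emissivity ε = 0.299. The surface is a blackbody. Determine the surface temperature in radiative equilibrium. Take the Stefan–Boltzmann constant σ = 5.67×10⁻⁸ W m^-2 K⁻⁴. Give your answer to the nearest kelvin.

195 kelvin

At the top of the atmosphere, σT_e⁴ = S(1−α)/4 = 69.05 W m^-2, giving T_e = 186.8 K.
The surface balance (absorbed SW + ε·downward IR = σT_s⁴) with T_a⁴ = T_s⁴/2 reduces to T_s = T_e·[2/(2−ε)]^¼ = 194.5 K.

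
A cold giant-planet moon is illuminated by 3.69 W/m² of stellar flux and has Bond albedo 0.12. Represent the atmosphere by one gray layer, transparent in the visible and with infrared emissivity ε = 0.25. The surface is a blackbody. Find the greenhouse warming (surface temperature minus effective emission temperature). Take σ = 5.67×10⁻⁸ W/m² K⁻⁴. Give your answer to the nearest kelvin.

Effective emission temperature (TOA balance): σT_e⁴ = S(1−α)/4 = 0.8118 W/m² → T_e = 61.51 K.
For a single slab of emissivity ε, T_s⁴ = 2T_e⁴/(2−ε); thus T_s = 61.51·(1.143)^(1/4) = 63.60 K.
The atmosphere warms the surface by 2.088 K.

2 K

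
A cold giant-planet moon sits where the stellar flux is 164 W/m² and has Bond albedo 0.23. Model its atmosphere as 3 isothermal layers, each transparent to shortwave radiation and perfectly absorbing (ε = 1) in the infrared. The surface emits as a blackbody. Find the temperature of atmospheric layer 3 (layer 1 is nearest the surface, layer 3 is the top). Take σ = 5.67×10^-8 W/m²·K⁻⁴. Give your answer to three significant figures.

154 K

The effective emission temperature is T_e = [S(1−α)/(4σ)]^¼ = 153.6 K.
In the N-layer model, layer k (counted from the surface) has T_k = (N+1−k)^(1/4)·T_e.
With k = 3: T_3 = (3+1−3)^¼·153.6 K = 153.6 K.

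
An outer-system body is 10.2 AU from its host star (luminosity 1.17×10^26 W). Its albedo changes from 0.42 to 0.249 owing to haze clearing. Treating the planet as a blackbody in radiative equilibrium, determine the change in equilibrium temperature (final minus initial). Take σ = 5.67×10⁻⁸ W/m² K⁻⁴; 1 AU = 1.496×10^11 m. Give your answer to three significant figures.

3.77 K

Orbital distance: d = 10.2 AU = 1.526×10^12 m.
Flux at the orbit: S = L/(4πd²) = 1.17×10^26/(4π·(1.53×10^12)²) = 3.999 W/m².
Before: T₁ = [3.999·0.58/(4σ)]^(1/4) = 56.55 K.
After:  T₂ = [3.999·0.751/(4σ)]^(1/4) = 60.32 K.
Change: 60.32 − 56.55 = 3.773 K.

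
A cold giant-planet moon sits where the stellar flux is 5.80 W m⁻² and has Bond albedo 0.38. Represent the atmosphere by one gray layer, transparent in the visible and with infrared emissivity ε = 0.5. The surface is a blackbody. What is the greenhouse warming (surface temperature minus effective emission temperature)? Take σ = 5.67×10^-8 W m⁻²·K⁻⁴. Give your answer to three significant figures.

At the top of the atmosphere, σT_e⁴ = S(1−α)/4 = 0.8990 W m⁻², giving T_e = 63.10 K.
Surface balance with a leaky layer gives σT_s⁴ = σT_e⁴·2/(2−ε), so T_s = T_e·[2/(2−0.5)]^(1/4) = 67.81 K.
The atmosphere warms the surface by 4.706 K.

4.71 K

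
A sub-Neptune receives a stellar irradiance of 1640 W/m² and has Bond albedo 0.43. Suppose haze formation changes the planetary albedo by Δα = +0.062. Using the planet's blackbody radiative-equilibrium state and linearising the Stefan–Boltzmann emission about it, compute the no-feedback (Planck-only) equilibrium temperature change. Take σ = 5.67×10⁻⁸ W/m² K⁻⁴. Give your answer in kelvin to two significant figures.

-6.9 K

Unperturbed T_e = [1640·(1−0.43)/(4σ)]^¼ = 253.4 K.
The change in absorbed flux is Δ[S(1−α)/4] = −SΔα/4 = -25.42 W/m².
Planck response: λ_P = 4σT_e³ = 4·5.67×10⁻⁸·(253.4)³ = 3.689 W/m²/K.
So ΔT₀ = -25.42/3.689 = -6.89 K.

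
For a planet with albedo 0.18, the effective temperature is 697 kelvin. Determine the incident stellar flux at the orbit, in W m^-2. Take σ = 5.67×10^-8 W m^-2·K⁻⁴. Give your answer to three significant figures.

65300 W m^-2

From S(1−α)/4 = σT⁴: S = 4σT⁴/(1−α).
The emitted flux is σT⁴ = 13380 W m^-2.
S = 4·13380/0.82 = 65280 W m^-2.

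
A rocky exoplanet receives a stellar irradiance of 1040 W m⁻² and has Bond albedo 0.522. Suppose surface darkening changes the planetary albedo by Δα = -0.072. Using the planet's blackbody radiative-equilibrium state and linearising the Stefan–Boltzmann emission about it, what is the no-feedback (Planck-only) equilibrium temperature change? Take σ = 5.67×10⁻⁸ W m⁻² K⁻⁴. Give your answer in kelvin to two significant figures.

8.1 kelvin

Reference equilibrium: T_e = [S(1−α)/(4σ)]^(1/4) = 216.4 K.
TOA radiative forcing: ΔF = −S·Δα/4 = −1040·(-0.072)/4 = 18.72 W m⁻².
Planck response: λ_P = 4σT_e³ = 4·5.67×10⁻⁸·(216.4)³ = 2.298 W m⁻²/K.
So ΔT₀ = 18.72/2.298 = 8.15 K.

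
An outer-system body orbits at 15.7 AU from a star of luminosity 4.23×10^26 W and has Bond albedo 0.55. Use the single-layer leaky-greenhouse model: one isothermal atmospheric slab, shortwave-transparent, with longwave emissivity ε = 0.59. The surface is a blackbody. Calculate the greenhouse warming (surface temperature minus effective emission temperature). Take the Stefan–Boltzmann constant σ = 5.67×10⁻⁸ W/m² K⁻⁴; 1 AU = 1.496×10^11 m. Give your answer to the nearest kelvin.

Orbital distance: d = 15.7 AU = 2.349×10^12 m.
Flux at the orbit: S = L/(4πd²) = 4.23×10^26/(4π·(2.35×10^12)²) = 6.102 W/m².
The planet radiates to space at T_e = [S(1−α)/(4σ)]^(1/4) = 58.99 K.
Surface balance with a leaky layer gives σT_s⁴ = σT_e⁴·2/(2−ε), so T_s = T_e·[2/(2−0.59)]^(1/4) = 64.37 K.
T_s − T_e = 64.37 − 58.99 = 5.387 K.

5 K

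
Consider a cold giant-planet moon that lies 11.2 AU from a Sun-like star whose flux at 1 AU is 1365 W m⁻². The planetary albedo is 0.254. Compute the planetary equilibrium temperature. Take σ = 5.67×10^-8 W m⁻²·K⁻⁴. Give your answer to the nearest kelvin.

Flux at the orbit: S = 1365/(11.2)² = 10.88 W m⁻².
Averaging over the sphere, the absorbed flux is S(1−α)/4 = 2.029 W m⁻².
In equilibrium σT⁴ equals this, so T = 77.35 K.

77 K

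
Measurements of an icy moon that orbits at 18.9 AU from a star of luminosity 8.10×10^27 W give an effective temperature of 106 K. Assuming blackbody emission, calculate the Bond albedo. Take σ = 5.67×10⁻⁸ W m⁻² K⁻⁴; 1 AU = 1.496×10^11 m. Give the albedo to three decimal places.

0.645

d = 18.9 × 1.496×10^11 m = 2.827×10^12 m.
S = L/(4πd²) = 80.63 W m⁻².
From σT⁴ = S(1−α)/4 we invert for α: 1−α = 4σT⁴/S.
4σT⁴ = 4·5.67×10⁻⁸·(106)⁴ = 28.63 W m⁻².
Hence α = 1 − 28.63/80.63 = 0.6449.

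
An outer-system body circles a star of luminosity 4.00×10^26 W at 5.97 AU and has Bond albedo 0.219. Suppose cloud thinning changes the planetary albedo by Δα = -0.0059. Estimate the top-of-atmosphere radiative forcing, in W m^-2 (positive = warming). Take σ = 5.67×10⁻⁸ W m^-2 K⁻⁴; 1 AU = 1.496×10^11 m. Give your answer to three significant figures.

d = 5.97 × 1.496×10^11 m = 8.931×10^11 m.
Spreading L over a sphere of radius d: S = 4.00×10^26/(4π·8.93×10^11²) = 39.91 W m^-2.
ΔF = −(S/4)Δα = −(39.91/4)×(-0.0059) = 0.05886 W m^-2.

0.0589 W m^-2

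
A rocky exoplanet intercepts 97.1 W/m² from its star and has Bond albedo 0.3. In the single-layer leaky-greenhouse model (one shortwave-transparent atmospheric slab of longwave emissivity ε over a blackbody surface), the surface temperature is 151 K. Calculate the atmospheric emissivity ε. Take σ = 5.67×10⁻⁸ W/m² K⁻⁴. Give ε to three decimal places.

Effective temperature: T_e = [S(1−α)/(4σ)]^(1/4) = 131.6 K.
T_s⁴ = T_e⁴·2/(2−ε) → ε = 2 − 2(T_e/T_s)⁴ = 2 − 2·(131.6/151)⁴ = 0.8471.

0.847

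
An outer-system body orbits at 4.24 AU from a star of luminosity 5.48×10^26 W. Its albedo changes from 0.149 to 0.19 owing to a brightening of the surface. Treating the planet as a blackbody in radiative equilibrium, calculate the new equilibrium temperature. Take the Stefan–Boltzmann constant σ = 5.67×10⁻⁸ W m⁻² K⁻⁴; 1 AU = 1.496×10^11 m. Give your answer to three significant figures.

Orbital distance: d = 4.24 AU = 6.343×10^11 m.
Spreading L over a sphere of radius d: S = 5.48×10^26/(4π·6.34×10^11²) = 108.4 W m⁻².
New equilibrium: T₂ = [(1−0.19)·108.4/(4σ)]^(1/4) = 140.3 K.

140 kelvin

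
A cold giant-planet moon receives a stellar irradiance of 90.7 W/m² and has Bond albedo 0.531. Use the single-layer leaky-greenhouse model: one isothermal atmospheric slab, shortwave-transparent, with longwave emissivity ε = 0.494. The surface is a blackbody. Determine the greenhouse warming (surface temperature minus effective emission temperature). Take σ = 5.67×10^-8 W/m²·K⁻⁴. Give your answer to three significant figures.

8.60 kelvin

At the top of the atmosphere, σT_e⁴ = S(1−α)/4 = 10.63 W/m², giving T_e = 117.0 K.
Surface balance with a leaky layer gives σT_s⁴ = σT_e⁴·2/(2−ε), so T_s = T_e·[2/(2−0.494)]^(1/4) = 125.6 K.
T_s − T_e = 125.6 − 117.0 = 8.601 K.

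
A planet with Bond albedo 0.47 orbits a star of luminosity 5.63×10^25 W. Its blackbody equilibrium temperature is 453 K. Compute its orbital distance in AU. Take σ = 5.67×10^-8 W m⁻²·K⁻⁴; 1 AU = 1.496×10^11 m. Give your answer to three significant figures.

The flux needed for this T is 4σT⁴/(1−0.47) = 18020 W m⁻².
From L = 4πd²S, d = √(5.63×10^25/(4π·18020)) = 1.577×10^10 m = 0.1054 AU.

0.105 AU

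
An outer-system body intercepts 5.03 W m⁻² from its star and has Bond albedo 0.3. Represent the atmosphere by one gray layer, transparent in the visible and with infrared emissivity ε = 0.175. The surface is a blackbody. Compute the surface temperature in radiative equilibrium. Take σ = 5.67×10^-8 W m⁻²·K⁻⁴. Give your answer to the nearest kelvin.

64 kelvin

The planet radiates to space at T_e = [S(1−α)/(4σ)]^(1/4) = 62.77 K.
The surface balance (absorbed SW + ε·downward IR = σT_s⁴) with T_a⁴ = T_s⁴/2 reduces to T_s = T_e·[2/(2−ε)]^¼ = 64.22 K.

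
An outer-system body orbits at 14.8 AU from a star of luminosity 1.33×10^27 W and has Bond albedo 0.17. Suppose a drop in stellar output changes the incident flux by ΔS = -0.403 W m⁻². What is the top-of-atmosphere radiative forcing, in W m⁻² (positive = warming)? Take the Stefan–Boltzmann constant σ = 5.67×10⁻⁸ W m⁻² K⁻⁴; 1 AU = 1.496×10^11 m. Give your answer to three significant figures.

-0.0836 W m⁻²

Orbital distance: d = 14.8 AU = 2.214×10^12 m.
Flux at the orbit: S = L/(4πd²) = 1.33×10^27/(4π·(2.21×10^12)²) = 21.59 W m⁻².
TOA radiative forcing: ΔF = (1−α)ΔS/4 = 0.83·(-0.403)/4 = -0.08362 W m⁻².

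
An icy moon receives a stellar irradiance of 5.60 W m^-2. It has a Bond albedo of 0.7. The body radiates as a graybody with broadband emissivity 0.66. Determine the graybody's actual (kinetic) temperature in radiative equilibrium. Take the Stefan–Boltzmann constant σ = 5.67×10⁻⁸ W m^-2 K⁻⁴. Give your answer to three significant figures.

57.9 K

Averaging over the sphere, the absorbed flux is S(1−α)/4 = 0.4200 W m^-2.
Radiative balance εσT⁴ = 0.4200 gives T = [0.4200/(0.66·σ)]^(1/4) = 57.88 K.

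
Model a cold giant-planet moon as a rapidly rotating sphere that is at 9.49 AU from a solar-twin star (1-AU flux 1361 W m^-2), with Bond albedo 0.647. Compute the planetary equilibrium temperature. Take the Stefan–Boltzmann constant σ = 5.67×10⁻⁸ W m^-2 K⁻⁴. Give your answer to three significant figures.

69.6 K

By the inverse-square law, S = 1361/9.49² = 15.11 W m^-2.
The planet absorbs (1−α)S over its disc πR² and re-emits over 4πR², so the mean absorbed flux is (1−0.647)·15.11/4 = 1.334 W m^-2.
In equilibrium σT⁴ equals this, so T = 69.64 K.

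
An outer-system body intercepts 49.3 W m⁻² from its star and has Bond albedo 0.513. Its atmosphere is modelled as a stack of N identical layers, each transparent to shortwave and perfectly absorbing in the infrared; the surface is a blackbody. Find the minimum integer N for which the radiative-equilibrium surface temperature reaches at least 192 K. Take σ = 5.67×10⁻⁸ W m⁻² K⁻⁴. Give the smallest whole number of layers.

The effective emission temperature is T_e = [S(1−α)/(4σ)]^¼ = 101.4 K.
T_s = (N+1)^(1/4)·T_e ≥ 192 K requires N+1 ≥ (T_s/T_e)⁴ = (192/101.4)⁴ = 12.837.
The minimum whole number is N = 12.

12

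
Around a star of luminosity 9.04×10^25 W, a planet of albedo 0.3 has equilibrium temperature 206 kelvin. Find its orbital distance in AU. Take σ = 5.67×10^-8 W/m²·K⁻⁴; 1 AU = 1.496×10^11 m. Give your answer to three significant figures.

0.742 AU

Required flux: S = 4σT⁴/(1−α) = 583.5 W/m².
S = L/(4πd²) → d = √(L/4πS) = √(9.04×10^25/(4π·583.5)) = 1.110×10^11 m = 0.7422 AU.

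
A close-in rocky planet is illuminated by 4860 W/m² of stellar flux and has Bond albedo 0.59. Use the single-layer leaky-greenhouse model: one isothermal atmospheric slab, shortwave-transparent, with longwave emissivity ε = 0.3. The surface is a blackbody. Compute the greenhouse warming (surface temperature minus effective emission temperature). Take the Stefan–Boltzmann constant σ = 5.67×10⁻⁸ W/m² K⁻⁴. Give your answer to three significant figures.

12.7 K

Effective emission temperature (TOA balance): σT_e⁴ = S(1−α)/4 = 498.2 W/m² → T_e = 306.2 K.
Surface balance with a leaky layer gives σT_s⁴ = σT_e⁴·2/(2−ε), so T_s = T_e·[2/(2−0.3)]^(1/4) = 318.9 K.
The atmosphere warms the surface by 12.70 K.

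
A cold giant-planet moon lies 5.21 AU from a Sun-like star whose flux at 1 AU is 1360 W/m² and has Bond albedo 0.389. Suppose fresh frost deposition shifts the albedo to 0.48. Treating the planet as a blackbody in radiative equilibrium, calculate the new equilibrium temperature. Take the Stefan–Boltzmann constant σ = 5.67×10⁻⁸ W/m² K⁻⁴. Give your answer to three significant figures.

Irradiance scales as 1/d², so S = 1360 W/m² × (1/5.21)² = 50.10 W/m².
New equilibrium: T₂ = [(1−0.48)·50.10/(4σ)]^(1/4) = 103.5 K.

104 K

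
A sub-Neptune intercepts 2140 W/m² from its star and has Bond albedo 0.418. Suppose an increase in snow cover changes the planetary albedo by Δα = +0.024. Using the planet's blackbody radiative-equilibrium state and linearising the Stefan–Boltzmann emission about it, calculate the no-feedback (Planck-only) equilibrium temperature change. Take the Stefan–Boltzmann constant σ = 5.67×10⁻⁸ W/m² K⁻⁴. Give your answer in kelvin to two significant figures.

Reference equilibrium: T_e = [S(1−α)/(4σ)]^(1/4) = 272.2 K.
ΔF = −(S/4)Δα = −(2140/4)×(+0.024) = -12.84 W/m².
Planck response: λ_P = 4σT_e³ = 4·5.67×10⁻⁸·(272.2)³ = 4.575 W/m²/K.
Hence the no-feedback warming is ΔF/(4σT_e³) = -2.81 K.

-2.8 K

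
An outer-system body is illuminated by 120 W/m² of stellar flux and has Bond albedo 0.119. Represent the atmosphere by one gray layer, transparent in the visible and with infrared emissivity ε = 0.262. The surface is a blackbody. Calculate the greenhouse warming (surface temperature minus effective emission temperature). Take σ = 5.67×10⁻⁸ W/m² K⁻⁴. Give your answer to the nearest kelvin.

At the top of the atmosphere, σT_e⁴ = S(1−α)/4 = 26.43 W/m², giving T_e = 146.9 K.
The surface balance (absorbed SW + ε·downward IR = σT_s⁴) with T_a⁴ = T_s⁴/2 reduces to T_s = T_e·[2/(2−ε)]^¼ = 152.2 K.
Greenhouse warming: T_s − T_e = 5.250 K.

5 K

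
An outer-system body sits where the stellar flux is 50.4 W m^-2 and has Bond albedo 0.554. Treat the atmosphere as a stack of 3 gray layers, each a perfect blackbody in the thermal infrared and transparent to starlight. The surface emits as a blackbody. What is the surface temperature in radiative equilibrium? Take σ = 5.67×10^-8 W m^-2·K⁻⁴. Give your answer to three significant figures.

141 K

OLR = S(1−α)/4 = 5.620 W m^-2; the top layer radiates at T_e = 99.78 K.
For an N-layer opaque stack, T_s⁴ = (N+1)T_e⁴, hence T_s = (4)^(1/4)×99.78 K = 141.1 K.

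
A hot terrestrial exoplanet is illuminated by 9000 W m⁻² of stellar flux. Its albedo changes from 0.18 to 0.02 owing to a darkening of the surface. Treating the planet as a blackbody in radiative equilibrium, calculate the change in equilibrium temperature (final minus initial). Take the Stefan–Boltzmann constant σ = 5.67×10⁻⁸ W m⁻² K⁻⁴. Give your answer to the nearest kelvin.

With α = 0.18, T₁ = 424.7 K.
Final:   T₂ = [S(1−0.02)/(4σ)]^(1/4) = 444.1 K.
ΔT = T₂ − T₁ = 19.35 K.

19 K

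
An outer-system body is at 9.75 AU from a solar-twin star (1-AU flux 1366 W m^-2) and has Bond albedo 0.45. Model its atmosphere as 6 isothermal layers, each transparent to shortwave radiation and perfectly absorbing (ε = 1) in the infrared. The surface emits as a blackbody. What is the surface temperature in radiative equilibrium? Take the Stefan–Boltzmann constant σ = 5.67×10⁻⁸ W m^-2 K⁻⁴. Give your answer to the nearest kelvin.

Irradiance scales as 1/d², so S = 1366 W m^-2 × (1/9.75)² = 14.37 W m^-2.
The effective emission temperature is T_e = [S(1−α)/(4σ)]^¼ = 76.83 K.
With N = 6 opaque layers, T_s = (N+1)^(1/4)·T_e = 7^(1/4)·76.83 = 125.0 K.

125 K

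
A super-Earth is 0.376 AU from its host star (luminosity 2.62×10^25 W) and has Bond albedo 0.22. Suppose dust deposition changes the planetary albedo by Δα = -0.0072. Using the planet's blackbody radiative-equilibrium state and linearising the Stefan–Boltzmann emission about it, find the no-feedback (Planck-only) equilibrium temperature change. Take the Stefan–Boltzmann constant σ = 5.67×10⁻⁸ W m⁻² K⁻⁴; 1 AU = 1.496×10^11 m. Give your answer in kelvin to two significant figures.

0.50 kelvin

d = 0.376 × 1.496×10^11 m = 5.625×10^10 m.
Spreading L over a sphere of radius d: S = 2.62×10^25/(4π·5.62×10^10²) = 659.0 W m⁻².
Reference equilibrium: T_e = [S(1−α)/(4σ)]^(1/4) = 218.2 K.
TOA radiative forcing: ΔF = −S·Δα/4 = −659.0·(-0.0072)/4 = 1.186 W m⁻².
The Planck feedback parameter is 4σT_e³ = 2.356 W m⁻²/K.
ΔT₀ = ΔF/λ_P = 1.186/2.356 = 0.504 K.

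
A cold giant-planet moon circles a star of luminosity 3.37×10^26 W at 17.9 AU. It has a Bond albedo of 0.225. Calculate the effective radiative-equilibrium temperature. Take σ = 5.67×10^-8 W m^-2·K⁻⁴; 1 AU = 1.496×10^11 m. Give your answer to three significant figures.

Orbital distance: d = 17.9 AU = 2.678×10^12 m.
S = L/(4πd²) = 3.740 W m^-2.
Averaging over the sphere, the absorbed flux is S(1−α)/4 = 0.7246 W m^-2.
In equilibrium σT⁴ equals this, so T = 59.79 K.

59.8 K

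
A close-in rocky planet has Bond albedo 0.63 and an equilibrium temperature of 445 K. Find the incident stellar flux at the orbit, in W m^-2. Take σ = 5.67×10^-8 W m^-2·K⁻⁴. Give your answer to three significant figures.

From S(1−α)/4 = σT⁴: S = 4σT⁴/(1−α).
The emitted flux is σT⁴ = 2223 W m^-2.
S = 4·2223/0.37 = 24040 W m^-2.

24000 W m^-2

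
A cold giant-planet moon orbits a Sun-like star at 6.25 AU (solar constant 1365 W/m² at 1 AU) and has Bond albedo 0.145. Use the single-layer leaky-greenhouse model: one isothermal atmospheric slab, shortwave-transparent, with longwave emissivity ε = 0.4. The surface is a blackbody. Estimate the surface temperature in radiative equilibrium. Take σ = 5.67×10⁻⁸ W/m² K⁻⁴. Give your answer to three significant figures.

113 K

Irradiance scales as 1/d², so S = 1365 W/m² × (1/6.25)² = 34.94 W/m².
The planet radiates to space at T_e = [S(1−α)/(4σ)]^(1/4) = 107.1 K.
For a single slab of emissivity ε, T_s⁴ = 2T_e⁴/(2−ε); thus T_s = 107.1·(1.25)^(1/4) = 113.3 K.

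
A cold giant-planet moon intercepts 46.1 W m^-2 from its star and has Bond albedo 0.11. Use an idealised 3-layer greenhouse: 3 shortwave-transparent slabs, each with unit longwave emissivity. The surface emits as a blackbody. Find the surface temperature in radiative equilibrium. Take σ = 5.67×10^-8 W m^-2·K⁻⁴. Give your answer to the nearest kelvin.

164 K

OLR = S(1−α)/4 = 10.26 W m^-2; the top layer radiates at T_e = 116.0 K.
With N = 3 opaque layers, T_s = (N+1)^(1/4)·T_e = 4^(1/4)·116.0 = 164.0 K.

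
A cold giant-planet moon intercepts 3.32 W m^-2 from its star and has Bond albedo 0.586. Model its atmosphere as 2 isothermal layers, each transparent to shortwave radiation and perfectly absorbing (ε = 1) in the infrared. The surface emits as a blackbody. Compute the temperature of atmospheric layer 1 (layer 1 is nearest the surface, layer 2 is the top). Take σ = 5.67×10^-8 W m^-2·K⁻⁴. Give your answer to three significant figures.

OLR = S(1−α)/4 = 0.3436 W m^-2; the top layer radiates at T_e = 49.62 K.
Each opaque layer satisfies 2T_j⁴ = T_{j−1}⁴ + T_{j+1}⁴, giving T_k⁴ = (N+1−k)T_e⁴.
T_1 = (2)^(1/4)·49.62 = 59.00 K.

59.0 kelvin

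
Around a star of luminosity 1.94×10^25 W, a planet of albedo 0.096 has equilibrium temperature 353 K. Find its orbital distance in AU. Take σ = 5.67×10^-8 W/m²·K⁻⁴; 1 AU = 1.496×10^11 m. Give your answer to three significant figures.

Required flux: S = 4σT⁴/(1−α) = 3896 W/m².
S = L/(4πd²) → d = √(L/4πS) = √(1.94×10^25/(4π·3896)) = 1.991×10^10 m = 0.1331 AU.

0.133 AU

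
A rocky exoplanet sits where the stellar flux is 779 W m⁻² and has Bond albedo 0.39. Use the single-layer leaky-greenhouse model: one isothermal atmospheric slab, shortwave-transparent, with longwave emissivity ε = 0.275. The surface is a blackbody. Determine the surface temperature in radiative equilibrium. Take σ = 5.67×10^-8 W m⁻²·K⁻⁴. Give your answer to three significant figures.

222 K

Effective emission temperature (TOA balance): σT_e⁴ = S(1−α)/4 = 118.8 W m⁻² → T_e = 213.9 K.
For a single slab of emissivity ε, T_s⁴ = 2T_e⁴/(2−ε); thus T_s = 213.9·(1.159)^(1/4) = 222.0 K.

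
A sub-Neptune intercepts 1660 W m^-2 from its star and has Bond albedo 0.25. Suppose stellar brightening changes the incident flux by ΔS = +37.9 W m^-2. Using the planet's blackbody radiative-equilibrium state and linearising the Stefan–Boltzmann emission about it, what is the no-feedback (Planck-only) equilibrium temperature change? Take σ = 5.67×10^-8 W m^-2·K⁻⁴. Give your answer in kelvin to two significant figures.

1.6 K

Unperturbed T_e = [1660·(1−0.25)/(4σ)]^¼ = 272.2 K.
ΔF = Δ[S(1−α)]/4 = (1−0.25)·+37.9/4 = 7.106 W m^-2.
Planck response: λ_P = 4σT_e³ = 4·5.67×10⁻⁸·(272.2)³ = 4.574 W m^-2/K.
ΔT₀ = ΔF/λ_P = 7.106/4.574 = 1.55 K.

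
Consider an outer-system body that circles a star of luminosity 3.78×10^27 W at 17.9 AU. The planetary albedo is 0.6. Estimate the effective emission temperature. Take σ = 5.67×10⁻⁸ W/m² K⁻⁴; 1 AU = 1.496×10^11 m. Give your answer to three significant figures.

92.7 kelvin

d = 17.9 × 1.496×10^11 m = 2.678×10^12 m.
Flux at the orbit: S = L/(4πd²) = 3.78×10^27/(4π·(2.68×10^12)²) = 41.95 W/m².
The planet absorbs (1−α)S over its disc πR² and re-emits over 4πR², so the mean absorbed flux is (1−0.6)·41.95/4 = 4.195 W/m².
Set σT⁴ = 4.195 → T = (4.195/σ)^(1/4) = 92.74 K.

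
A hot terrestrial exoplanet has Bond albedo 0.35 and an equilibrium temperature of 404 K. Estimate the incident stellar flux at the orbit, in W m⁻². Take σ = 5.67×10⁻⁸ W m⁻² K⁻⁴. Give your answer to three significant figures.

9300 W m⁻²

Invert the energy balance for S: S = 4σT⁴/(1−α).
σT⁴ = 5.67×10⁻⁸·(404)⁴ = 1510 W m⁻².
So S = 4×1510/(1−0.35) = 9295 W m⁻².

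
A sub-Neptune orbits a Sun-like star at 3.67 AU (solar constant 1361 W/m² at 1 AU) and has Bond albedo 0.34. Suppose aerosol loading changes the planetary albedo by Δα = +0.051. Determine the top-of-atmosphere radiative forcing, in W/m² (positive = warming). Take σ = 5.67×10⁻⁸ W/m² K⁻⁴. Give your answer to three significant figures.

Irradiance scales as 1/d², so S = 1361 W/m² × (1/3.67)² = 101.0 W/m².
TOA radiative forcing: ΔF = −S·Δα/4 = −101.0·(+0.051)/4 = -1.288 W/m².

-1.29 W/m²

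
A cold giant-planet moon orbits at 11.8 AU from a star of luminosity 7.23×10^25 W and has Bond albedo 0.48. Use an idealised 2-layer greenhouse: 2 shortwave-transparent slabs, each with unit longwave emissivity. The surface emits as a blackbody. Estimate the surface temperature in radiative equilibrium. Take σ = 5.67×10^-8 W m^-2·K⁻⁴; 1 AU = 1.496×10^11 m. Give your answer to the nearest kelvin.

d = 11.8 × 1.496×10^11 m = 1.765×10^12 m.
S = L/(4πd²) = 1.846 W m^-2.
Top-of-atmosphere balance: σT_e⁴ = S(1−α)/4 = 0.2400 W m^-2 → T_e = 45.36 K.
With N = 2 opaque layers, T_s = (N+1)^(1/4)·T_e = 3^(1/4)·45.36 = 59.70 K.

60 K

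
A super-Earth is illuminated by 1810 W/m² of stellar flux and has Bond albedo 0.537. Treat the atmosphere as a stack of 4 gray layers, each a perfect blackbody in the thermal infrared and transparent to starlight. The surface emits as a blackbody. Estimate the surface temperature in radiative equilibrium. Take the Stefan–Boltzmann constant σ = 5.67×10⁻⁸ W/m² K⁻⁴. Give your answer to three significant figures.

The effective emission temperature is T_e = [S(1−α)/(4σ)]^¼ = 246.5 K.
For an N-layer opaque stack, T_s⁴ = (N+1)T_e⁴, hence T_s = (5)^(1/4)×246.5 K = 368.7 K.

369 kelvin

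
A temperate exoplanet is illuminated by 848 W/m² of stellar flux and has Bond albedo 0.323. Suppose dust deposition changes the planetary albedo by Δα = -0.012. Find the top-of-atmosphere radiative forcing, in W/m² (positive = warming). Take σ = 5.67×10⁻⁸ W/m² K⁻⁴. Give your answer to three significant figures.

2.54 W/m²

ΔF = −(S/4)Δα = −(848.0/4)×(-0.012) = 2.544 W/m².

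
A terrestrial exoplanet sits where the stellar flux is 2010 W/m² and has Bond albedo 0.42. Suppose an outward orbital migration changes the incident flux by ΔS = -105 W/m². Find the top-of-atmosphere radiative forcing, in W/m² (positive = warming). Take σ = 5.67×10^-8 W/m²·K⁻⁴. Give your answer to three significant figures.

TOA radiative forcing: ΔF = (1−α)ΔS/4 = 0.58·(-105)/4 = -15.23 W/m².

-15.2 W/m²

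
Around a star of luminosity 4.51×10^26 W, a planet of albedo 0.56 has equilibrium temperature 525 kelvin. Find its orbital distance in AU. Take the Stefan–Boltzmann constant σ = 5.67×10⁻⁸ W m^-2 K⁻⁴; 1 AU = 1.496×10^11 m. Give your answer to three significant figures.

0.202 AU

The flux needed for this T is 4σT⁴/(1−0.56) = 39160 W m^-2.
From L = 4πd²S, d = √(4.51×10^26/(4π·39160)) = 3.027×10^10 m = 0.2024 AU.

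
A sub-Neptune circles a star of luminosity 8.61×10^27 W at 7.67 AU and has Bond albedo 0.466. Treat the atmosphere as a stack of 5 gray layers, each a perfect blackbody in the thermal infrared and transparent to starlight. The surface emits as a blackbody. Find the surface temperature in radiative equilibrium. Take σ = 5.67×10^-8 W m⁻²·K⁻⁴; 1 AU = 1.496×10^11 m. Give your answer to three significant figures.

293 K

Orbital distance: d = 7.67 AU = 1.147×10^12 m.
S = L/(4πd²) = 520.4 W m⁻².
OLR = S(1−α)/4 = 69.47 W m⁻²; the top layer radiates at T_e = 187.1 K.
For an N-layer opaque stack, T_s⁴ = (N+1)T_e⁴, hence T_s = (6)^(1/4)×187.1 K = 292.8 K.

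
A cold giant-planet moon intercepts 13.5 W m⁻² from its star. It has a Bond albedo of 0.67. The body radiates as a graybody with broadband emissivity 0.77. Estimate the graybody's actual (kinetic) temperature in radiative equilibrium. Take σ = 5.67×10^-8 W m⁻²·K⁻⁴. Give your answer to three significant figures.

71.1 kelvin

Averaging over the sphere, the absorbed flux is S(1−α)/4 = 1.114 W m⁻².
Equating to εσT⁴ with ε = 0.77: T = (1.114/0.77σ)^(1/4) = 71.07 K.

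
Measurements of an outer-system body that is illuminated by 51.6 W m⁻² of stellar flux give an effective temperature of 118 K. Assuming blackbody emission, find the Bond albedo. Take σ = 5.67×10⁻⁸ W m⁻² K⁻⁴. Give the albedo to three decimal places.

Energy balance: S(1−α)/4 = σT⁴, so 1−α = 4σT⁴/S.
σT⁴ = 10.99 W m⁻², so 4σT⁴ = 43.97 W m⁻².
1−α = 43.97/51.60 = 0.8522, so α = 0.1478.

0.148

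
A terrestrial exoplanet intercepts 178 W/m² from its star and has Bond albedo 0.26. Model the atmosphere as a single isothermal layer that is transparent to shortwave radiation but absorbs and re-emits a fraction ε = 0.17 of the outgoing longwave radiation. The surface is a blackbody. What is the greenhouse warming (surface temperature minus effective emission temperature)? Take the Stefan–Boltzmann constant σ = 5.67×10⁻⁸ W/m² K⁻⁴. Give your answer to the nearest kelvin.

At the top of the atmosphere, σT_e⁴ = S(1−α)/4 = 32.93 W/m², giving T_e = 155.2 K.
For a single slab of emissivity ε, T_s⁴ = 2T_e⁴/(2−ε); thus T_s = 155.2·(1.093)^(1/4) = 158.7 K.
Greenhouse warming: T_s − T_e = 3.486 K.

3 K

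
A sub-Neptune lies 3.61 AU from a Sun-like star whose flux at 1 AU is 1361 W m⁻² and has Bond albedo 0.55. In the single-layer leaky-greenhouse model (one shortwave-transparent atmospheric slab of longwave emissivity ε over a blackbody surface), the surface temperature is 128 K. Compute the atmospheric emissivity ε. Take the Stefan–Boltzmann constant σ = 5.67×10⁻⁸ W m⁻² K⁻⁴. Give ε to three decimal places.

0.456

Irradiance scales as 1/d², so S = 1361 W m⁻² × (1/3.61)² = 104.4 W m⁻².
First, T_e = [104.4·(1−0.55)/(4σ)]^(1/4) = 120.0 K.
T_s⁴ = T_e⁴·2/(2−ε) → ε = 2 − 2(T_e/T_s)⁴ = 2 − 2·(120.0/128)⁴ = 0.4562.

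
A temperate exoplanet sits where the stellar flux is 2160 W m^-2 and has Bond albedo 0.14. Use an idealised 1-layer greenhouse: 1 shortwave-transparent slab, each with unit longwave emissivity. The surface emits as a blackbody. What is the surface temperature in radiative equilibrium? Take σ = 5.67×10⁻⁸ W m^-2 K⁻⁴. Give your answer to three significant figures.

358 K

The effective emission temperature is T_e = [S(1−α)/(4σ)]^¼ = 300.8 K.
For an N-layer opaque stack, T_s⁴ = (N+1)T_e⁴, hence T_s = (2)^(1/4)×300.8 K = 357.8 K.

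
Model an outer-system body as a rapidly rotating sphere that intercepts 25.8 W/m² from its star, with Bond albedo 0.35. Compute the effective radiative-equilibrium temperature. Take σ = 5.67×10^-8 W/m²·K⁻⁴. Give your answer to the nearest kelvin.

93 kelvin

Absorbed flux (global mean): S(1−α)/4 = 25.80·0.65/4 = 4.192 W/m².
Balancing against σT⁴: T = (4.192/5.67×10⁻⁸)^(1/4) = 92.73 K.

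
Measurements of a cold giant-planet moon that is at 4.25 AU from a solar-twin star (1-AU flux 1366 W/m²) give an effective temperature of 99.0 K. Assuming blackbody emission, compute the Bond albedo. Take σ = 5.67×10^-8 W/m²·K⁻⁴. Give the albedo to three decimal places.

0.712

By the inverse-square law, S = 1366/4.25² = 75.63 W/m².
Energy balance: S(1−α)/4 = σT⁴, so 1−α = 4σT⁴/S.
σT⁴ = 5.447 W/m², so 4σT⁴ = 21.79 W/m².
1−α = 21.79/75.63 = 0.2881, so α = 0.7119.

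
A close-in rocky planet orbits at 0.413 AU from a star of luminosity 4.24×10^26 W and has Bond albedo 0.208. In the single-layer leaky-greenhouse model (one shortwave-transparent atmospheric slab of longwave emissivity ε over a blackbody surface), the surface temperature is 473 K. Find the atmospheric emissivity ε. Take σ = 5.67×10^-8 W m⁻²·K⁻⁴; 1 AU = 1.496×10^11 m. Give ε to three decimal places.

d = 0.413 × 1.496×10^11 m = 6.178×10^10 m.
Flux at the orbit: S = L/(4πd²) = 4.24×10^26/(4π·(6.18×10^10)²) = 8839 W m⁻².
Effective temperature: T_e = [S(1−α)/(4σ)]^(1/4) = 419.1 K.
Inverting T_s⁴ = 2T_e⁴/(2−ε): (T_e/T_s)⁴ = 0.6166, so ε = 2(1 − 0.6166) = 0.7667.

0.767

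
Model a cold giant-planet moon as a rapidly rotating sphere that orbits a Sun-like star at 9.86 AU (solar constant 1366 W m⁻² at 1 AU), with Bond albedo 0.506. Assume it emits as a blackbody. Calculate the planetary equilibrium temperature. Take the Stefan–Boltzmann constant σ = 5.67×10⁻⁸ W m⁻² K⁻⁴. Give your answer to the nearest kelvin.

74 K

By the inverse-square law, S = 1366/9.86² = 14.05 W m⁻².
Absorbed flux (global mean): S(1−α)/4 = 14.05·0.494/4 = 1.735 W m⁻².
Balancing against σT⁴: T = (1.735/5.67×10⁻⁸)^(1/4) = 74.38 K.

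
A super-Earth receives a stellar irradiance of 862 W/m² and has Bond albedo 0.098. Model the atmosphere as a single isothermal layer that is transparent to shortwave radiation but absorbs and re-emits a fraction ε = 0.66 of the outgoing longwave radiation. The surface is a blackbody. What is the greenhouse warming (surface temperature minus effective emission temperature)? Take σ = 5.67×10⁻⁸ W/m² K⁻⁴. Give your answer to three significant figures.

At the top of the atmosphere, σT_e⁴ = S(1−α)/4 = 194.4 W/m², giving T_e = 242.0 K.
The surface balance (absorbed SW + ε·downward IR = σT_s⁴) with T_a⁴ = T_s⁴/2 reduces to T_s = T_e·[2/(2−ε)]^¼ = 267.5 K.
Greenhouse warming: T_s − T_e = 25.48 K.

25.5 K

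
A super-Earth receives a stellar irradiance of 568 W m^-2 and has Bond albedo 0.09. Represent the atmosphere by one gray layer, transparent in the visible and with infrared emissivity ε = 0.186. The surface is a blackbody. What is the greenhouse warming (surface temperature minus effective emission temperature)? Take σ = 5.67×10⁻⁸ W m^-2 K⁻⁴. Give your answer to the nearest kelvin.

The planet radiates to space at T_e = [S(1−α)/(4σ)]^(1/4) = 218.5 K.
Surface balance with a leaky layer gives σT_s⁴ = σT_e⁴·2/(2−ε), so T_s = T_e·[2/(2−0.186)]^(1/4) = 223.9 K.
The atmosphere warms the surface by 5.398 K.

5 K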